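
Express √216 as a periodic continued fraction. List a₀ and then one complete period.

[14; 1, 2, 3, 2, 1, 28]

a₀ = ⌊√216⌋ = 14.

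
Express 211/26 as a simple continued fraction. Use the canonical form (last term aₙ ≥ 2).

211 = 8·26 + 3
26 = 8·3 + 2
3 = 1·2 + 1
2 = 2·1 + 0  (stop)
So 211/26 = [8; 8, 1, 2].

[8; 8, 1, 2]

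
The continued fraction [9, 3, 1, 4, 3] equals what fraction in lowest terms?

565/61

Fold from the inside: start with 3/1.
  4 + 1/3 = 13/3
  1 + 3/13 = 16/13
  3 + 13/16 = 61/16
  9 + 16/61 = 565/61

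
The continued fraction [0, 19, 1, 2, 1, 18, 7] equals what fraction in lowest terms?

529/10446

Using pₖ = aₖpₖ₋₁ + pₖ₋₂ and qₖ = aₖqₖ₋₁ + qₖ₋₂:
  k=0: a=0, p=0, q=1
  k=1: a=19, p=1, q=19
  k=2: a=1, p=1, q=20
  k=3: a=2, p=3, q=59
  k=4: a=1, p=4, q=79
  k=5: a=18, p=75, q=1481
  k=6: a=7, p=529, q=10446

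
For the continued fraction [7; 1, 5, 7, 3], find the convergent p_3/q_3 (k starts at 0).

337/43

Using pₖ = aₖpₖ₋₁ + pₖ₋₂, qₖ = aₖqₖ₋₁ + qₖ₋₂ (with p₋₁=1, p₋₂=0, q₋₁=0, q₋₂=1):
  k=0: a=7, p=7, q=1
  k=1: a=1, p=8, q=1
  k=2: a=5, p=47, q=6
  k=3: a=7, p=337, q=43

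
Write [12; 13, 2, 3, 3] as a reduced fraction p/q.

Using pₖ = aₖpₖ₋₁ + pₖ₋₂ and qₖ = aₖqₖ₋₁ + qₖ₋₂:
  k=0: a=12, p=12, q=1
  k=1: a=13, p=157, q=13
  k=2: a=2, p=326, q=27
  k=3: a=3, p=1135, q=94
  k=4: a=3, p=3731, q=309

3731/309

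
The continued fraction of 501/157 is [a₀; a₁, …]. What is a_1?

501 = 3·157 + 30   →  a_0 = 3
157 = 5·30 + 7   →  a_1 = 5

5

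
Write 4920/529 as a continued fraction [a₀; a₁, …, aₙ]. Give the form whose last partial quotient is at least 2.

[9; 3, 3, 17, 3]

4920 = 9*529 + 159
529 = 3*159 + 52
159 = 3*52 + 3
52 = 17*3 + 1
3 = 3*1 + 0  (stop)
So 4920/529 = [9; 3, 3, 17, 3].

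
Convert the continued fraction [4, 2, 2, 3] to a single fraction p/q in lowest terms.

Fold from the inside: start with 3/1.
  2 + 1/3 = 7/3
  2 + 3/7 = 17/7
  4 + 7/17 = 75/17

75/17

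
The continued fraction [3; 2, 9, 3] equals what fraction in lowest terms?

Using pₖ = aₖpₖ₋₁ + pₖ₋₂ and qₖ = aₖqₖ₋₁ + qₖ₋₂:
  k=0: a=3, p=3, q=1
  k=1: a=2, p=7, q=2
  k=2: a=9, p=66, q=19
  k=3: a=3, p=205, q=59

205/59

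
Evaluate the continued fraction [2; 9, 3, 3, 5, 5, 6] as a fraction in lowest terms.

33385/15841

Using pₖ = aₖpₖ₋₁ + pₖ₋₂ and qₖ = aₖqₖ₋₁ + qₖ₋₂:
  k=0: a=2, p=2, q=1
  k=1: a=9, p=19, q=9
  k=2: a=3, p=59, q=28
  k=3: a=3, p=196, q=93
  k=4: a=5, p=1039, q=493
  k=5: a=5, p=5391, q=2558
  k=6: a=6, p=33385, q=15841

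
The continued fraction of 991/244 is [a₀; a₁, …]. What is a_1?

16

991 = 4·244 + 15   →  a_0 = 4
244 = 16·15 + 4   →  a_1 = 16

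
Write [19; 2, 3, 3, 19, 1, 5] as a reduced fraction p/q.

54009/2779

Using pₖ = aₖpₖ₋₁ + pₖ₋₂ and qₖ = aₖqₖ₋₁ + qₖ₋₂:
  k=0: a=19, p=19, q=1
  k=1: a=2, p=39, q=2
  k=2: a=3, p=136, q=7
  k=3: a=3, p=447, q=23
  k=4: a=19, p=8629, q=444
  k=5: a=1, p=9076, q=467
  k=6: a=5, p=54009, q=2779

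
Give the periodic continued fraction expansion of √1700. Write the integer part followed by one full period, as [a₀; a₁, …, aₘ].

a₀ = ⌊√1700⌋ = 41.
With m₀=0, d₀=1 and mₖ₊₁ = dₖaₖ − mₖ, dₖ₊₁ = (n − mₖ₊₁²)/dₖ, aₖ₊₁ = ⌊(a₀+mₖ₊₁)/dₖ₊₁⌋:
  k=1: m=41, d=19, a=4
  k=2: m=35, d=25, a=3
  k=3: m=40, d=4, a=20
  k=4: m=40, d=25, a=3
  k=5: m=35, d=19, a=4
  k=6: m=41, d=1, a=82
d=1 and a=2a₀=82 at k=6, so the next step gives (m, d) = (41, 19) again — its k=1 value — and the period has length 6.

[41; 4, 3, 20, 3, 4, 82]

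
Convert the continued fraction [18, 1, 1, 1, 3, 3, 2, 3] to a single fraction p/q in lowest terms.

Fold from the inside: start with 3/1.
  2 + 1/3 = 7/3
  3 + 3/7 = 24/7
  3 + 7/24 = 79/24
  1 + 24/79 = 103/79
  1 + 79/103 = 182/103
  1 + 103/182 = 285/182
  18 + 182/285 = 5312/285

5312/285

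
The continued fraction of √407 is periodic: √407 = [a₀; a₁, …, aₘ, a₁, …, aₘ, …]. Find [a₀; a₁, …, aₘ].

[20; 5, 1, 2, 1, 5, 40]

a₀ = ⌊√407⌋ = 20.
With m₀=0, d₀=1 and mₖ₊₁ = dₖaₖ − mₖ, dₖ₊₁ = (n − mₖ₊₁²)/dₖ, aₖ₊₁ = ⌊(a₀+mₖ₊₁)/dₖ₊₁⌋:
  k=1: m=20, d=7, a=5
  k=2: m=15, d=26, a=1
  k=3: m=11, d=11, a=2
  k=4: m=11, d=26, a=1
  k=5: m=15, d=7, a=5
  k=6: m=20, d=1, a=40
d=1 and a=2a₀=40 at k=6, so the next step gives (m, d) = (20, 7) again — its k=1 value — and the period has length 6.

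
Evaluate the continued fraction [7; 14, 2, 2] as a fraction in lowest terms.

Fold from the inside: start with 2/1.
  2 + 1/2 = 5/2
  14 + 2/5 = 72/5
  7 + 5/72 = 509/72

509/72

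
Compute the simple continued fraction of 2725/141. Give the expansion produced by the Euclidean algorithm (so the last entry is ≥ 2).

[19; 3, 15, 3]

2725 = 19*141 + 46
141 = 3*46 + 3
46 = 15*3 + 1
3 = 3*1 + 0  (stop)
So 2725/141 = [19; 3, 15, 3].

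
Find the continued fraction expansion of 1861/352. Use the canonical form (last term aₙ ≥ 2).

[5; 3, 2, 16, 3]

1861 = 5·352 + 101
352 = 3·101 + 49
101 = 2·49 + 3
49 = 16·3 + 1
3 = 3·1 + 0  (stop)
So 1861/352 = [5; 3, 2, 16, 3].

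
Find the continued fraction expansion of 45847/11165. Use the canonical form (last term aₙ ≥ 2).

45847 = 4×11165 + 1187
11165 = 9×1187 + 482
1187 = 2×482 + 223
482 = 2×223 + 36
223 = 6×36 + 7
36 = 5×7 + 1
7 = 7×1 + 0  (stop)
So 45847/11165 = [4; 9, 2, 2, 6, 5, 7].

[4; 9, 2, 2, 6, 5, 7]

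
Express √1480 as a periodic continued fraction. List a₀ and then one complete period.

[38; 2, 8, 19, 8, 2, 76]

a₀ = ⌊√1480⌋ = 38.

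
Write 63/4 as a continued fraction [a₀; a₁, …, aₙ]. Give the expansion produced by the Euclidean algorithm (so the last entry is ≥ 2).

[15; 1, 3]

63 = 15×4 + 3
4 = 1×3 + 1
3 = 3×1 + 0  (stop)
So 63/4 = [15; 1, 3].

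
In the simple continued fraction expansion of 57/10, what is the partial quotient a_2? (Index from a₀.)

57 = 5·10 + 7   →  a_0 = 5
10 = 1·7 + 3   →  a_1 = 1
7 = 2·3 + 1   →  a_2 = 2

2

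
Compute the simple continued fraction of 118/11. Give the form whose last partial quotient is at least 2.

[10; 1, 2, 1, 2]

118 = 10×11 + 8
11 = 1×8 + 3
8 = 2×3 + 2
3 = 1×2 + 1
2 = 2×1 + 0  (stop)
So 118/11 = [10; 1, 2, 1, 2].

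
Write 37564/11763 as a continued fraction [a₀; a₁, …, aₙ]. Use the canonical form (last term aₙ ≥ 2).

[3; 5, 5, 1, 6, 3, 8, 2]

37564 = 3·11763 + 2275
11763 = 5·2275 + 388
2275 = 5·388 + 335
388 = 1·335 + 53
335 = 6·53 + 17
53 = 3·17 + 2
17 = 8·2 + 1
2 = 2·1 + 0  (stop)
So 37564/11763 = [3; 5, 5, 1, 6, 3, 8, 2].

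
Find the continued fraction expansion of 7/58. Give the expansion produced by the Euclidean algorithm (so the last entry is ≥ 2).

7 = 0×58 + 7
58 = 8×7 + 2
7 = 3×2 + 1
2 = 2×1 + 0  (stop)
So 7/58 = [0; 8, 3, 2].

[0; 8, 3, 2]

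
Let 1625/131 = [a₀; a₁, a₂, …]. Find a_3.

8

1625 = 12·131 + 53   →  a_0 = 12
131 = 2·53 + 25   →  a_1 = 2
53 = 2·25 + 3   →  a_2 = 2
25 = 8·3 + 1   →  a_3 = 8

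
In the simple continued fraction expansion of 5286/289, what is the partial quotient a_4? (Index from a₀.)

5286 = 18·289 + 84   →  a_0 = 18
289 = 3·84 + 37   →  a_1 = 3
84 = 2·37 + 10   →  a_2 = 2
37 = 3·10 + 7   →  a_3 = 3
10 = 1·7 + 3   →  a_4 = 1

1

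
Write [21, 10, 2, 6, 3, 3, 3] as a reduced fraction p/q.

99107/4698

Fold from the inside: start with 3/1.
  3 + 1/3 = 10/3
  3 + 3/10 = 33/10
  6 + 10/33 = 208/33
  2 + 33/208 = 449/208
  10 + 208/449 = 4698/449
  21 + 449/4698 = 99107/4698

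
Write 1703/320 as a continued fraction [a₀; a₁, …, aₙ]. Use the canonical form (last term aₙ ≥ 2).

[5; 3, 9, 2, 1, 3]

1703 = 5×320 + 103
320 = 3×103 + 11
103 = 9×11 + 4
11 = 2×4 + 3
4 = 1×3 + 1
3 = 3×1 + 0  (stop)
So 1703/320 = [5; 3, 9, 2, 1, 3].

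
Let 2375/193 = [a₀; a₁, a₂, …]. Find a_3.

1

2375 = 12·193 + 59   →  a_0 = 12
193 = 3·59 + 16   →  a_1 = 3
59 = 3·16 + 11   →  a_2 = 3
16 = 1·11 + 5   →  a_3 = 1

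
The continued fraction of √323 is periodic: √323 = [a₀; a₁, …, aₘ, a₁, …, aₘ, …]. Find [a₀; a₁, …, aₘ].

[17; 1, 34]

a₀ = ⌊√323⌋ = 17.
With m₀=0, d₀=1 and mₖ₊₁ = dₖaₖ − mₖ, dₖ₊₁ = (n − mₖ₊₁²)/dₖ, aₖ₊₁ = ⌊(a₀+mₖ₊₁)/dₖ₊₁⌋:
  k=1: m=17, d=34, a=1
  k=2: m=17, d=1, a=34
d=1 and a=2a₀=34 at k=2, so the next step gives (m, d) = (17, 34) again — its k=1 value — and the period has length 2.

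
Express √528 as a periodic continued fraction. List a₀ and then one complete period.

a₀ = ⌊√528⌋ = 22.

[22; 1, 44]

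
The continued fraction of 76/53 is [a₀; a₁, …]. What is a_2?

3

76 = 1·53 + 23   →  a_0 = 1
53 = 2·23 + 7   →  a_1 = 2
23 = 3·7 + 2   →  a_2 = 3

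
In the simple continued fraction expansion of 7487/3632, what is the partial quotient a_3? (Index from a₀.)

7487 = 2·3632 + 223   →  a_0 = 2
3632 = 16·223 + 64   →  a_1 = 16
223 = 3·64 + 31   →  a_2 = 3
64 = 2·31 + 2   →  a_3 = 2

2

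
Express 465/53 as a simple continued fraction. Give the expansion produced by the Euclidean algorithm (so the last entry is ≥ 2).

465 = 8*53 + 41
53 = 1*41 + 12
41 = 3*12 + 5
12 = 2*5 + 2
5 = 2*2 + 1
2 = 2*1 + 0  (stop)
So 465/53 = [8; 1, 3, 2, 2, 2].

[8; 1, 3, 2, 2, 2]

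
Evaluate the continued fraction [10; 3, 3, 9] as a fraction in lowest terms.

958/93

Using pₖ = aₖpₖ₋₁ + pₖ₋₂ and qₖ = aₖqₖ₋₁ + qₖ₋₂:
  k=0: a=10, p=10, q=1
  k=1: a=3, p=31, q=3
  k=2: a=3, p=103, q=10
  k=3: a=9, p=958, q=93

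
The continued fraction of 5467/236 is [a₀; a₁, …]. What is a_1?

6

5467 = 23·236 + 39   →  a_0 = 23
236 = 6·39 + 2   →  a_1 = 6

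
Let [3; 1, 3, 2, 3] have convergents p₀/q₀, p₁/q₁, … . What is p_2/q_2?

15/4

Using pₖ = aₖpₖ₋₁ + pₖ₋₂, qₖ = aₖqₖ₋₁ + qₖ₋₂ (with p₋₁=1, p₋₂=0, q₋₁=0, q₋₂=1):
  k=0: a=3, p=3, q=1
  k=1: a=1, p=4, q=1
  k=2: a=3, p=15, q=4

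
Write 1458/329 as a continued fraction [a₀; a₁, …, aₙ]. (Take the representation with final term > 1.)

1458 = 4*329 + 142
329 = 2*142 + 45
142 = 3*45 + 7
45 = 6*7 + 3
7 = 2*3 + 1
3 = 3*1 + 0  (stop)
So 1458/329 = [4; 2, 3, 6, 2, 3].

[4; 2, 3, 6, 2, 3]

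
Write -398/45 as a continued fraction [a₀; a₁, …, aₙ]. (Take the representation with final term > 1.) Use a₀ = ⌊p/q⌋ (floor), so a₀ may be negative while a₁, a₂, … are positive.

-398 = -9*45 + 7
45 = 6*7 + 3
7 = 2*3 + 1
3 = 3*1 + 0  (stop)
So -398/45 = [-9; 6, 2, 3].

[-9; 6, 2, 3]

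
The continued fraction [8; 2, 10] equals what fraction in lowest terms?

178/21

Fold from the inside: start with 10/1.
  2 + 1/10 = 21/10
  8 + 10/21 = 178/21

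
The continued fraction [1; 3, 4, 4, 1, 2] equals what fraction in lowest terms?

250/191

Fold from the inside: start with 2/1.
  1 + 1/2 = 3/2
  4 + 2/3 = 14/3
  4 + 3/14 = 59/14
  3 + 14/59 = 191/59
  1 + 59/191 = 250/191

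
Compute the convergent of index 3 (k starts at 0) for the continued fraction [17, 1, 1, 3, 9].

Using pₖ = aₖpₖ₋₁ + pₖ₋₂, qₖ = aₖqₖ₋₁ + qₖ₋₂ (with p₋₁=1, p₋₂=0, q₋₁=0, q₋₂=1):
  k=0: a=17, p=17, q=1
  k=1: a=1, p=18, q=1
  k=2: a=1, p=35, q=2
  k=3: a=3, p=123, q=7

123/7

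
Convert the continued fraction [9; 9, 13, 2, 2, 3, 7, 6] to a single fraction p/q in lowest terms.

843741/92615

Using pₖ = aₖpₖ₋₁ + pₖ₋₂ and qₖ = aₖqₖ₋₁ + qₖ₋₂:
  k=0: a=9, p=9, q=1
  k=1: a=9, p=82, q=9
  k=2: a=13, p=1075, q=118
  k=3: a=2, p=2232, q=245
  k=4: a=2, p=5539, q=608
  k=5: a=3, p=18849, q=2069
  k=6: a=7, p=137482, q=15091
  k=7: a=6, p=843741, q=92615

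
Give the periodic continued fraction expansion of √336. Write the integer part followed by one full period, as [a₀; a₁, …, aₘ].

[18; 3, 36]

a₀ = ⌊√336⌋ = 18.
With m₀=0, d₀=1 and mₖ₊₁ = dₖaₖ − mₖ, dₖ₊₁ = (n − mₖ₊₁²)/dₖ, aₖ₊₁ = ⌊(a₀+mₖ₊₁)/dₖ₊₁⌋:
  k=1: m=18, d=12, a=3
  k=2: m=18, d=1, a=36
d=1 and a=2a₀=36 at k=2, so the next step gives (m, d) = (18, 12) again — its k=1 value — and the period has length 2.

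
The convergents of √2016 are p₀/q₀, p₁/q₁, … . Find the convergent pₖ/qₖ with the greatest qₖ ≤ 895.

39916/889

√2016 = [44; 1, 8, 1, 88, …] (period length 4).
Convergents:
  p_0/q_0 = 44/1
  p_1/q_1 = 45/1
  p_2/q_2 = 404/9
  p_3/q_3 = 449/10
  p_4/q_4 = 39916/889
  p_5/q_5 = 40365/899
q_4 = 889 ≤ 895 < 899 = q_5, so the answer is 39916/889.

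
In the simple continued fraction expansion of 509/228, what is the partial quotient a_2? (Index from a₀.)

509 = 2·228 + 53   →  a_0 = 2
228 = 4·53 + 16   →  a_1 = 4
53 = 3·16 + 5   →  a_2 = 3

3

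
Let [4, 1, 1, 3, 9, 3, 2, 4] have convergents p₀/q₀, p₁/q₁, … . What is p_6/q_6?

2143/469

Using pₖ = aₖpₖ₋₁ + pₖ₋₂, qₖ = aₖqₖ₋₁ + qₖ₋₂ (with p₋₁=1, p₋₂=0, q₋₁=0, q₋₂=1):
  k=0: a=4, p=4, q=1
  k=1: a=1, p=5, q=1
  k=2: a=1, p=9, q=2
  k=3: a=3, p=32, q=7
  k=4: a=9, p=297, q=65
  k=5: a=3, p=923, q=202
  k=6: a=2, p=2143, q=469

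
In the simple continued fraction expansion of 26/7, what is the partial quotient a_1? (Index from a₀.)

26 = 3·7 + 5   →  a_0 = 3
7 = 1·5 + 2   →  a_1 = 1

1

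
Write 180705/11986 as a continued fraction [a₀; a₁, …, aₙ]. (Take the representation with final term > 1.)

[15; 13, 10, 18, 5]

180705 = 15×11986 + 915
11986 = 13×915 + 91
915 = 10×91 + 5
91 = 18×5 + 1
5 = 5×1 + 0  (stop)
So 180705/11986 = [15; 13, 10, 18, 5].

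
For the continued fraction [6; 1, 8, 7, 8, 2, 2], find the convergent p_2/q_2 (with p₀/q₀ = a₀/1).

Using pₖ = aₖpₖ₋₁ + pₖ₋₂, qₖ = aₖqₖ₋₁ + qₖ₋₂ (with p₋₁=1, p₋₂=0, q₋₁=0, q₋₂=1):
  k=0: a=6, p=6, q=1
  k=1: a=1, p=7, q=1
  k=2: a=8, p=62, q=9

62/9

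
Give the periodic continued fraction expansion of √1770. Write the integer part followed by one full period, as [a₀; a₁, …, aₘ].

[42; 14, 84]

a₀ = ⌊√1770⌋ = 42.
With m₀=0, d₀=1 and mₖ₊₁ = dₖaₖ − mₖ, dₖ₊₁ = (n − mₖ₊₁²)/dₖ, aₖ₊₁ = ⌊(a₀+mₖ₊₁)/dₖ₊₁⌋:
  k=1: m=42, d=6, a=14
  k=2: m=42, d=1, a=84
d=1 and a=2a₀=84 at k=2, so the next step gives (m, d) = (42, 6) again — its k=1 value — and the period has length 2.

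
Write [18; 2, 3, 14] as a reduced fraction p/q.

1843/100

Fold from the inside: start with 14/1.
  3 + 1/14 = 43/14
  2 + 14/43 = 100/43
  18 + 43/100 = 1843/100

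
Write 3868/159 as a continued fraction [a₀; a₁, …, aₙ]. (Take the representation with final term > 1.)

[24; 3, 17, 3]

3868 = 24*159 + 52
159 = 3*52 + 3
52 = 17*3 + 1
3 = 3*1 + 0  (stop)
So 3868/159 = [24; 3, 17, 3].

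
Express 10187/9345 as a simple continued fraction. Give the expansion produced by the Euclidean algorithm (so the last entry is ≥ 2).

10187 = 1×9345 + 842
9345 = 11×842 + 83
842 = 10×83 + 12
83 = 6×12 + 11
12 = 1×11 + 1
11 = 11×1 + 0  (stop)
So 10187/9345 = [1; 11, 10, 6, 1, 11].

[1; 11, 10, 6, 1, 11]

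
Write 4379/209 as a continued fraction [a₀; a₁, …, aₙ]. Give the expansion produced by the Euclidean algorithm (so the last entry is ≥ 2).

[20; 1, 19, 1, 9]

4379 = 20*209 + 199
209 = 1*199 + 10
199 = 19*10 + 9
10 = 1*9 + 1
9 = 9*1 + 0  (stop)
So 4379/209 = [20; 1, 19, 1, 9].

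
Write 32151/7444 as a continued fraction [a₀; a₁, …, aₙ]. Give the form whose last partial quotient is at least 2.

[4; 3, 7, 2, 4, 17, 2]

32151 = 4*7444 + 2375
7444 = 3*2375 + 319
2375 = 7*319 + 142
319 = 2*142 + 35
142 = 4*35 + 2
35 = 17*2 + 1
2 = 2*1 + 0  (stop)
So 32151/7444 = [4; 3, 7, 2, 4, 17, 2].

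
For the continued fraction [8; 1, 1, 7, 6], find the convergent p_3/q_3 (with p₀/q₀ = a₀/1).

128/15

Using pₖ = aₖpₖ₋₁ + pₖ₋₂, qₖ = aₖqₖ₋₁ + qₖ₋₂ (with p₋₁=1, p₋₂=0, q₋₁=0, q₋₂=1):
  k=0: a=8, p=8, q=1
  k=1: a=1, p=9, q=1
  k=2: a=1, p=17, q=2
  k=3: a=7, p=128, q=15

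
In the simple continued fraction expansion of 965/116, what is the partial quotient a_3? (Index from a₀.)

2

965 = 8·116 + 37   →  a_0 = 8
116 = 3·37 + 5   →  a_1 = 3
37 = 7·5 + 2   →  a_2 = 7
5 = 2·2 + 1   →  a_3 = 2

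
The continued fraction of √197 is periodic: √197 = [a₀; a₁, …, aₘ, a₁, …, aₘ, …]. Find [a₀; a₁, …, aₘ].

[14; 28]

a₀ = ⌊√197⌋ = 14.
With m₀=0, d₀=1 and mₖ₊₁ = dₖaₖ − mₖ, dₖ₊₁ = (n − mₖ₊₁²)/dₖ, aₖ₊₁ = ⌊(a₀+mₖ₊₁)/dₖ₊₁⌋:
  k=1: m=14, d=1, a=28
d=1 and a=2a₀=28 at k=1, so the next step gives (m, d) = (14, 1) again — its k=1 value — and the period has length 1.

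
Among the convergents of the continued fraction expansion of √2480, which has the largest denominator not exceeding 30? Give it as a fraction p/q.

249/5

√2480 = [49; 1, 3, 1, 98, …] (period length 4).
Convergents:
  p_0/q_0 = 49/1
  p_1/q_1 = 50/1
  p_2/q_2 = 199/4
  p_3/q_3 = 249/5
  p_4/q_4 = 24601/494
q_3 = 5 ≤ 30 < 494 = q_4, so the answer is 249/5.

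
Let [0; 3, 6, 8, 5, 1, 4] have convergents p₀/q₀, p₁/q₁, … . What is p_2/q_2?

6/19

Using pₖ = aₖpₖ₋₁ + pₖ₋₂, qₖ = aₖqₖ₋₁ + qₖ₋₂ (with p₋₁=1, p₋₂=0, q₋₁=0, q₋₂=1):
  k=0: a=0, p=0, q=1
  k=1: a=3, p=1, q=3
  k=2: a=6, p=6, q=19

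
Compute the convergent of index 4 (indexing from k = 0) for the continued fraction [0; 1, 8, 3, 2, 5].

Using pₖ = aₖpₖ₋₁ + pₖ₋₂, qₖ = aₖqₖ₋₁ + qₖ₋₂ (with p₋₁=1, p₋₂=0, q₋₁=0, q₋₂=1):
  k=0: a=0, p=0, q=1
  k=1: a=1, p=1, q=1
  k=2: a=8, p=8, q=9
  k=3: a=3, p=25, q=28
  k=4: a=2, p=58, q=65

58/65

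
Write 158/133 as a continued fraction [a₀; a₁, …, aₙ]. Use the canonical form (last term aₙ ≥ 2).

[1; 5, 3, 8]

158 = 1×133 + 25
133 = 5×25 + 8
25 = 3×8 + 1
8 = 8×1 + 0  (stop)
So 158/133 = [1; 5, 3, 8].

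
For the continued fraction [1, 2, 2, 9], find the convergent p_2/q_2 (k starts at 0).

Using pₖ = aₖpₖ₋₁ + pₖ₋₂, qₖ = aₖqₖ₋₁ + qₖ₋₂ (with p₋₁=1, p₋₂=0, q₋₁=0, q₋₂=1):
  k=0: a=1, p=1, q=1
  k=1: a=2, p=3, q=2
  k=2: a=2, p=7, q=5

7/5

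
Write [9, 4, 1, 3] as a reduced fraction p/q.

175/19

Fold from the inside: start with 3/1.
  1 + 1/3 = 4/3
  4 + 3/4 = 19/4
  9 + 4/19 = 175/19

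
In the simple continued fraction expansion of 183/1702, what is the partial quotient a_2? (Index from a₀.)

183 = 0·1702 + 183   →  a_0 = 0
1702 = 9·183 + 55   →  a_1 = 9
183 = 3·55 + 18   →  a_2 = 3

3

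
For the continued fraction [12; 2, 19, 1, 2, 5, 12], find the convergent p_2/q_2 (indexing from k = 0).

487/39

Using pₖ = aₖpₖ₋₁ + pₖ₋₂, qₖ = aₖqₖ₋₁ + qₖ₋₂ (with p₋₁=1, p₋₂=0, q₋₁=0, q₋₂=1):
  k=0: a=12, p=12, q=1
  k=1: a=2, p=25, q=2
  k=2: a=19, p=487, q=39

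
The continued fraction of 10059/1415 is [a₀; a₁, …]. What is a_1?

9

10059 = 7·1415 + 154   →  a_0 = 7
1415 = 9·154 + 29   →  a_1 = 9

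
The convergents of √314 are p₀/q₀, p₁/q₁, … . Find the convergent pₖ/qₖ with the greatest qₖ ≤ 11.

√314 = [17; 1, 2, 1, 1, 2, 1, 34, …] (period length 7).
Convergents:
  p_0/q_0 = 17/1
  p_1/q_1 = 18/1
  p_2/q_2 = 53/3
  p_3/q_3 = 71/4
  p_4/q_4 = 124/7
  p_5/q_5 = 319/18
q_4 = 7 ≤ 11 < 18 = q_5, so the answer is 124/7.

124/7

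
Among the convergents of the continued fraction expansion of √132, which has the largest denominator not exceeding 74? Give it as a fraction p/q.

517/45

√132 = [11; 2, 22, …] (period length 2).
Convergents:
  p_0/q_0 = 11/1
  p_1/q_1 = 23/2
  p_2/q_2 = 517/45
  p_3/q_3 = 1057/92
q_2 = 45 ≤ 74 < 92 = q_3, so the answer is 517/45.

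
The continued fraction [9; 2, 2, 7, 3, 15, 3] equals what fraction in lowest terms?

Using pₖ = aₖpₖ₋₁ + pₖ₋₂ and qₖ = aₖqₖ₋₁ + qₖ₋₂:
  k=0: a=9, p=9, q=1
  k=1: a=2, p=19, q=2
  k=2: a=2, p=47, q=5
  k=3: a=7, p=348, q=37
  k=4: a=3, p=1091, q=116
  k=5: a=15, p=16713, q=1777
  k=6: a=3, p=51230, q=5447

51230/5447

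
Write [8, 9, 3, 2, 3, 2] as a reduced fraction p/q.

4143/511

Using pₖ = aₖpₖ₋₁ + pₖ₋₂ and qₖ = aₖqₖ₋₁ + qₖ₋₂:
  k=0: a=8, p=8, q=1
  k=1: a=9, p=73, q=9
  k=2: a=3, p=227, q=28
  k=3: a=2, p=527, q=65
  k=4: a=3, p=1808, q=223
  k=5: a=2, p=4143, q=511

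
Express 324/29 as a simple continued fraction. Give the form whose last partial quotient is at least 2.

324 = 11·29 + 5
29 = 5·5 + 4
5 = 1·4 + 1
4 = 4·1 + 0  (stop)
So 324/29 = [11; 5, 1, 4].

[11; 5, 1, 4]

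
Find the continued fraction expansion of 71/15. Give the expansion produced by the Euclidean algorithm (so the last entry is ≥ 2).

71 = 4·15 + 11
15 = 1·11 + 4
11 = 2·4 + 3
4 = 1·3 + 1
3 = 3·1 + 0  (stop)
So 71/15 = [4; 1, 2, 1, 3].

[4; 1, 2, 1, 3]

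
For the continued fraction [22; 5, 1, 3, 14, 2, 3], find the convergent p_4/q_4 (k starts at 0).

Using pₖ = aₖpₖ₋₁ + pₖ₋₂, qₖ = aₖqₖ₋₁ + qₖ₋₂ (with p₋₁=1, p₋₂=0, q₋₁=0, q₋₂=1):
  k=0: a=22, p=22, q=1
  k=1: a=5, p=111, q=5
  k=2: a=1, p=133, q=6
  k=3: a=3, p=510, q=23
  k=4: a=14, p=7273, q=328

7273/328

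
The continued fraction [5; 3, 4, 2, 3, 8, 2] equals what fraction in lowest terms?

9335/1758

Using pₖ = aₖpₖ₋₁ + pₖ₋₂ and qₖ = aₖqₖ₋₁ + qₖ₋₂:
  k=0: a=5, p=5, q=1
  k=1: a=3, p=16, q=3
  k=2: a=4, p=69, q=13
  k=3: a=2, p=154, q=29
  k=4: a=3, p=531, q=100
  k=5: a=8, p=4402, q=829
  k=6: a=2, p=9335, q=1758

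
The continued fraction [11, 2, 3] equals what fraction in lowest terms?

80/7

Fold from the inside: start with 3/1.
  2 + 1/3 = 7/3
  11 + 3/7 = 80/7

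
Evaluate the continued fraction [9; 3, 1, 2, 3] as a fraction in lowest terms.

Fold from the inside: start with 3/1.
  2 + 1/3 = 7/3
  1 + 3/7 = 10/7
  3 + 7/10 = 37/10
  9 + 10/37 = 343/37

343/37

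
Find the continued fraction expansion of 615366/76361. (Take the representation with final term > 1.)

615366 = 8*76361 + 4478
76361 = 17*4478 + 235
4478 = 19*235 + 13
235 = 18*13 + 1
13 = 13*1 + 0  (stop)
So 615366/76361 = [8; 17, 19, 18, 13].

[8; 17, 19, 18, 13]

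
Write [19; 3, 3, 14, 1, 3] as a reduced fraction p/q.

Fold from the inside: start with 3/1.
  1 + 1/3 = 4/3
  14 + 3/4 = 59/4
  3 + 4/59 = 181/59
  3 + 59/181 = 602/181
  19 + 181/602 = 11619/602

11619/602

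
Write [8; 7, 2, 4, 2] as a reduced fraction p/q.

1212/149

Using pₖ = aₖpₖ₋₁ + pₖ₋₂ and qₖ = aₖqₖ₋₁ + qₖ₋₂:
  k=0: a=8, p=8, q=1
  k=1: a=7, p=57, q=7
  k=2: a=2, p=122, q=15
  k=3: a=4, p=545, q=67
  k=4: a=2, p=1212, q=149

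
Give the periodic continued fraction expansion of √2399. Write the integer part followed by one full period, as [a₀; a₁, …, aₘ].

[48; 1, 47, 1, 96]

a₀ = ⌊√2399⌋ = 48.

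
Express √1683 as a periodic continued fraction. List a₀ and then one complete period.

a₀ = ⌊√1683⌋ = 41.
With m₀=0, d₀=1 and mₖ₊₁ = dₖaₖ − mₖ, dₖ₊₁ = (n − mₖ₊₁²)/dₖ, aₖ₊₁ = ⌊(a₀+mₖ₊₁)/dₖ₊₁⌋:
  k=1: m=41, d=2, a=41
  k=2: m=41, d=1, a=82
d=1 and a=2a₀=82 at k=2, so the next step gives (m, d) = (41, 2) again — its k=1 value — and the period has length 2.

[41; 41, 82]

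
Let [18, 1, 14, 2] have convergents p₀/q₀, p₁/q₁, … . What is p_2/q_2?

Using pₖ = aₖpₖ₋₁ + pₖ₋₂, qₖ = aₖqₖ₋₁ + qₖ₋₂ (with p₋₁=1, p₋₂=0, q₋₁=0, q₋₂=1):
  k=0: a=18, p=18, q=1
  k=1: a=1, p=19, q=1
  k=2: a=14, p=284, q=15

284/15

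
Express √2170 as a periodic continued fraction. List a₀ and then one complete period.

a₀ = ⌊√2170⌋ = 46.

[46; 1, 1, 2, 1, 1, 92]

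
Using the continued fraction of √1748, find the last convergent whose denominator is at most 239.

√1748 = [41; 1, 4, 4, 4, 1, 82, …] (period length 6).
Convergents:
  p_0/q_0 = 41/1
  p_1/q_1 = 42/1
  p_2/q_2 = 209/5
  p_3/q_3 = 878/21
  p_4/q_4 = 3721/89
  p_5/q_5 = 4599/110
  p_6/q_6 = 380839/9109
q_5 = 110 ≤ 239 < 9109 = q_6, so the answer is 4599/110.

4599/110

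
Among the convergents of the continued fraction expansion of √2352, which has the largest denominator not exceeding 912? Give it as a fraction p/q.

18817/388

√2352 = [48; 2, 96, …] (period length 2).
Convergents:
  p_0/q_0 = 48/1
  p_1/q_1 = 97/2
  p_2/q_2 = 9360/193
  p_3/q_3 = 18817/388
  p_4/q_4 = 1815792/37441
q_3 = 388 ≤ 912 < 37441 = q_4, so the answer is 18817/388.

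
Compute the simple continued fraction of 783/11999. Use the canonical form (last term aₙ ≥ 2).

783 = 0*11999 + 783
11999 = 15*783 + 254
783 = 3*254 + 21
254 = 12*21 + 2
21 = 10*2 + 1
2 = 2*1 + 0  (stop)
So 783/11999 = [0; 15, 3, 12, 10, 2].

[0; 15, 3, 12, 10, 2]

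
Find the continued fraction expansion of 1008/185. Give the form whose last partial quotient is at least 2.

1008 = 5·185 + 83
185 = 2·83 + 19
83 = 4·19 + 7
19 = 2·7 + 5
7 = 1·5 + 2
5 = 2·2 + 1
2 = 2·1 + 0  (stop)
So 1008/185 = [5; 2, 4, 2, 1, 2, 2].

[5; 2, 4, 2, 1, 2, 2]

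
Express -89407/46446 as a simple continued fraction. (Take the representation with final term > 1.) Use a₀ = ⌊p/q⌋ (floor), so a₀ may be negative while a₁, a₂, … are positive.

[-2; 13, 3, 18, 2, 2, 12]

-89407 = -2*46446 + 3485
46446 = 13*3485 + 1141
3485 = 3*1141 + 62
1141 = 18*62 + 25
62 = 2*25 + 12
25 = 2*12 + 1
12 = 12*1 + 0  (stop)
So -89407/46446 = [-2; 13, 3, 18, 2, 2, 12].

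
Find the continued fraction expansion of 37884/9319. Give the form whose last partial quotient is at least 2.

37884 = 4*9319 + 608
9319 = 15*608 + 199
608 = 3*199 + 11
199 = 18*11 + 1
11 = 11*1 + 0  (stop)
So 37884/9319 = [4; 15, 3, 18, 11].

[4; 15, 3, 18, 11]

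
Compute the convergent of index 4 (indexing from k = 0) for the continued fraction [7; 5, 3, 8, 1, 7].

Using pₖ = aₖpₖ₋₁ + pₖ₋₂, qₖ = aₖqₖ₋₁ + qₖ₋₂ (with p₋₁=1, p₋₂=0, q₋₁=0, q₋₂=1):
  k=0: a=7, p=7, q=1
  k=1: a=5, p=36, q=5
  k=2: a=3, p=115, q=16
  k=3: a=8, p=956, q=133
  k=4: a=1, p=1071, q=149

1071/149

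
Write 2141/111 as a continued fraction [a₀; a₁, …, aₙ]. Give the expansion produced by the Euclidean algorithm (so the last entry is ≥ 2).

2141 = 19*111 + 32
111 = 3*32 + 15
32 = 2*15 + 2
15 = 7*2 + 1
2 = 2*1 + 0  (stop)
So 2141/111 = [19; 3, 2, 7, 2].

[19; 3, 2, 7, 2]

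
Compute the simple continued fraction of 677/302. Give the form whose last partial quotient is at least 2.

[2; 4, 7, 3, 3]

677 = 2*302 + 73
302 = 4*73 + 10
73 = 7*10 + 3
10 = 3*3 + 1
3 = 3*1 + 0  (stop)
So 677/302 = [2; 4, 7, 3, 3].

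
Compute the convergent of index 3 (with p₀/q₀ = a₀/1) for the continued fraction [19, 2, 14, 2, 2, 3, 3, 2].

1169/60

Using pₖ = aₖpₖ₋₁ + pₖ₋₂, qₖ = aₖqₖ₋₁ + qₖ₋₂ (with p₋₁=1, p₋₂=0, q₋₁=0, q₋₂=1):
  k=0: a=19, p=19, q=1
  k=1: a=2, p=39, q=2
  k=2: a=14, p=565, q=29
  k=3: a=2, p=1169, q=60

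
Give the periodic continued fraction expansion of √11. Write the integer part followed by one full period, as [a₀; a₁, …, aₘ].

[3; 3, 6]

a₀ = ⌊√11⌋ = 3.
With m₀=0, d₀=1 and mₖ₊₁ = dₖaₖ − mₖ, dₖ₊₁ = (n − mₖ₊₁²)/dₖ, aₖ₊₁ = ⌊(a₀+mₖ₊₁)/dₖ₊₁⌋:
  k=1: m=3, d=2, a=3
  k=2: m=3, d=1, a=6
d=1 and a=2a₀=6 at k=2, so the next step gives (m, d) = (3, 2) again — its k=1 value — and the period has length 2.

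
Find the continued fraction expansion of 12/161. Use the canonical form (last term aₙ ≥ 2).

[0; 13, 2, 2, 2]

12 = 0*161 + 12
161 = 13*12 + 5
12 = 2*5 + 2
5 = 2*2 + 1
2 = 2*1 + 0  (stop)
So 12/161 = [0; 13, 2, 2, 2].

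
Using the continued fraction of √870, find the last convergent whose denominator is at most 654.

6961/236

√870 = [29; 2, 58, …] (period length 2).
Convergents:
  p_0/q_0 = 29/1
  p_1/q_1 = 59/2
  p_2/q_2 = 3451/117
  p_3/q_3 = 6961/236
  p_4/q_4 = 407189/13805
q_3 = 236 ≤ 654 < 13805 = q_4, so the answer is 6961/236.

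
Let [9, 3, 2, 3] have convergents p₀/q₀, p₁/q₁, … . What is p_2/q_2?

65/7

Using pₖ = aₖpₖ₋₁ + pₖ₋₂, qₖ = aₖqₖ₋₁ + qₖ₋₂ (with p₋₁=1, p₋₂=0, q₋₁=0, q₋₂=1):
  k=0: a=9, p=9, q=1
  k=1: a=3, p=28, q=3
  k=2: a=2, p=65, q=7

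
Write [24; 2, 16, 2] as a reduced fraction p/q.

Fold from the inside: start with 2/1.
  16 + 1/2 = 33/2
  2 + 2/33 = 68/33
  24 + 33/68 = 1665/68

1665/68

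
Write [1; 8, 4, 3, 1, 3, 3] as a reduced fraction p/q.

1930/1721

Using pₖ = aₖpₖ₋₁ + pₖ₋₂ and qₖ = aₖqₖ₋₁ + qₖ₋₂:
  k=0: a=1, p=1, q=1
  k=1: a=8, p=9, q=8
  k=2: a=4, p=37, q=33
  k=3: a=3, p=120, q=107
  k=4: a=1, p=157, q=140
  k=5: a=3, p=591, q=527
  k=6: a=3, p=1930, q=1721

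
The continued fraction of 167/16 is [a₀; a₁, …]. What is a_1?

167 = 10·16 + 7   →  a_0 = 10
16 = 2·7 + 2   →  a_1 = 2

2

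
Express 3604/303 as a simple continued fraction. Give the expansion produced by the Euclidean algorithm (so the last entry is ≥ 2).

3604 = 11·303 + 271
303 = 1·271 + 32
271 = 8·32 + 15
32 = 2·15 + 2
15 = 7·2 + 1
2 = 2·1 + 0  (stop)
So 3604/303 = [11; 1, 8, 2, 7, 2].

[11; 1, 8, 2, 7, 2]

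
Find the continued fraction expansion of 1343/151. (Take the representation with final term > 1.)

1343 = 8·151 + 135
151 = 1·135 + 16
135 = 8·16 + 7
16 = 2·7 + 2
7 = 3·2 + 1
2 = 2·1 + 0  (stop)
So 1343/151 = [8; 1, 8, 2, 3, 2].

[8; 1, 8, 2, 3, 2]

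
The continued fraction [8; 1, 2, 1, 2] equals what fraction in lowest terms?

96/11

Fold from the inside: start with 2/1.
  1 + 1/2 = 3/2
  2 + 2/3 = 8/3
  1 + 3/8 = 11/8
  8 + 8/11 = 96/11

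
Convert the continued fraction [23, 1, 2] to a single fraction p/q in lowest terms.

71/3

Using pₖ = aₖpₖ₋₁ + pₖ₋₂ and qₖ = aₖqₖ₋₁ + qₖ₋₂:
  k=0: a=23, p=23, q=1
  k=1: a=1, p=24, q=1
  k=2: a=2, p=71, q=3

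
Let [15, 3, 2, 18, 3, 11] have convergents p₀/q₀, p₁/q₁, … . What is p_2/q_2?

107/7

Using pₖ = aₖpₖ₋₁ + pₖ₋₂, qₖ = aₖqₖ₋₁ + qₖ₋₂ (with p₋₁=1, p₋₂=0, q₋₁=0, q₋₂=1):
  k=0: a=15, p=15, q=1
  k=1: a=3, p=46, q=3
  k=2: a=2, p=107, q=7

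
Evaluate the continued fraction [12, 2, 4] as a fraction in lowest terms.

Using pₖ = aₖpₖ₋₁ + pₖ₋₂ and qₖ = aₖqₖ₋₁ + qₖ₋₂:
  k=0: a=12, p=12, q=1
  k=1: a=2, p=25, q=2
  k=2: a=4, p=112, q=9

112/9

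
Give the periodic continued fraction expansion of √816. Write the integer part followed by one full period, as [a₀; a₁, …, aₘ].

[28; 1, 1, 3, 3, 3, 1, 1, 56]

a₀ = ⌊√816⌋ = 28.
With m₀=0, d₀=1 and mₖ₊₁ = dₖaₖ − mₖ, dₖ₊₁ = (n − mₖ₊₁²)/dₖ, aₖ₊₁ = ⌊(a₀+mₖ₊₁)/dₖ₊₁⌋:
  k=1: m=28, d=32, a=1
  k=2: m=4, d=25, a=1
  k=3: m=21, d=15, a=3
  k=4: m=24, d=16, a=3
  k=5: m=24, d=15, a=3
  k=6: m=21, d=25, a=1
  k=7: m=4, d=32, a=1
  k=8: m=28, d=1, a=56
d=1 and a=2a₀=56 at k=8, so the next step gives (m, d) = (28, 32) again — its k=1 value — and the period has length 8.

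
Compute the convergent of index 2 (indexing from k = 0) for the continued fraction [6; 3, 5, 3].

Using pₖ = aₖpₖ₋₁ + pₖ₋₂, qₖ = aₖqₖ₋₁ + qₖ₋₂ (with p₋₁=1, p₋₂=0, q₋₁=0, q₋₂=1):
  k=0: a=6, p=6, q=1
  k=1: a=3, p=19, q=3
  k=2: a=5, p=101, q=16

101/16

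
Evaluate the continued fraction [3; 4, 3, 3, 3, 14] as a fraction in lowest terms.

6565/2031

Fold from the inside: start with 14/1.
  3 + 1/14 = 43/14
  3 + 14/43 = 143/43
  3 + 43/143 = 472/143
  4 + 143/472 = 2031/472
  3 + 472/2031 = 6565/2031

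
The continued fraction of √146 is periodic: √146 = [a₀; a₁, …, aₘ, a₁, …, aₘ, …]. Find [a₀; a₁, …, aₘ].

a₀ = ⌊√146⌋ = 12.
With m₀=0, d₀=1 and mₖ₊₁ = dₖaₖ − mₖ, dₖ₊₁ = (n − mₖ₊₁²)/dₖ, aₖ₊₁ = ⌊(a₀+mₖ₊₁)/dₖ₊₁⌋:
  k=1: m=12, d=2, a=12
  k=2: m=12, d=1, a=24
d=1 and a=2a₀=24 at k=2, so the next step gives (m, d) = (12, 2) again — its k=1 value — and the period has length 2.

[12; 12, 24]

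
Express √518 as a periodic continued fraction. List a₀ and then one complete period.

a₀ = ⌊√518⌋ = 22.
With m₀=0, d₀=1 and mₖ₊₁ = dₖaₖ − mₖ, dₖ₊₁ = (n − mₖ₊₁²)/dₖ, aₖ₊₁ = ⌊(a₀+mₖ₊₁)/dₖ₊₁⌋:
  k=1: m=22, d=34, a=1
  k=2: m=12, d=11, a=3
  k=3: m=21, d=7, a=6
  k=4: m=21, d=11, a=3
  k=5: m=12, d=34, a=1
  k=6: m=22, d=1, a=44
d=1 and a=2a₀=44 at k=6, so the next step gives (m, d) = (22, 34) again — its k=1 value — and the period has length 6.

[22; 1, 3, 6, 3, 1, 44]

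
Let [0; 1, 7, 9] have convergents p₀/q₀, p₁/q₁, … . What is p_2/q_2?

Using pₖ = aₖpₖ₋₁ + pₖ₋₂, qₖ = aₖqₖ₋₁ + qₖ₋₂ (with p₋₁=1, p₋₂=0, q₋₁=0, q₋₂=1):
  k=0: a=0, p=0, q=1
  k=1: a=1, p=1, q=1
  k=2: a=7, p=7, q=8

7/8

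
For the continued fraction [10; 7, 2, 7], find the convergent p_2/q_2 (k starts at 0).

152/15

Using pₖ = aₖpₖ₋₁ + pₖ₋₂, qₖ = aₖqₖ₋₁ + qₖ₋₂ (with p₋₁=1, p₋₂=0, q₋₁=0, q₋₂=1):
  k=0: a=10, p=10, q=1
  k=1: a=7, p=71, q=7
  k=2: a=2, p=152, q=15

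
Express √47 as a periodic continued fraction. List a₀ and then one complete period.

[6; 1, 5, 1, 12]

a₀ = ⌊√47⌋ = 6.
With m₀=0, d₀=1 and mₖ₊₁ = dₖaₖ − mₖ, dₖ₊₁ = (n − mₖ₊₁²)/dₖ, aₖ₊₁ = ⌊(a₀+mₖ₊₁)/dₖ₊₁⌋:
  k=1: m=6, d=11, a=1
  k=2: m=5, d=2, a=5
  k=3: m=5, d=11, a=1
  k=4: m=6, d=1, a=12
d=1 and a=2a₀=12 at k=4, so the next step gives (m, d) = (6, 11) again — its k=1 value — and the period has length 4.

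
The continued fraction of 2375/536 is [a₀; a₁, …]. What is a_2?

3

2375 = 4·536 + 231   →  a_0 = 4
536 = 2·231 + 74   →  a_1 = 2
231 = 3·74 + 9   →  a_2 = 3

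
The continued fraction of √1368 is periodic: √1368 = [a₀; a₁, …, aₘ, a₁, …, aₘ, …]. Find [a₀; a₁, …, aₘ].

[36; 1, 72]

a₀ = ⌊√1368⌋ = 36.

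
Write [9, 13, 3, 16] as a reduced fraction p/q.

5926/653

Using pₖ = aₖpₖ₋₁ + pₖ₋₂ and qₖ = aₖqₖ₋₁ + qₖ₋₂:
  k=0: a=9, p=9, q=1
  k=1: a=13, p=118, q=13
  k=2: a=3, p=363, q=40
  k=3: a=16, p=5926, q=653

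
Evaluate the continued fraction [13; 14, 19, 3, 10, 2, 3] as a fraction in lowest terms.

802099/61364

Fold from the inside: start with 3/1.
  2 + 1/3 = 7/3
  10 + 3/7 = 73/7
  3 + 7/73 = 226/73
  19 + 73/226 = 4367/226
  14 + 226/4367 = 61364/4367
  13 + 4367/61364 = 802099/61364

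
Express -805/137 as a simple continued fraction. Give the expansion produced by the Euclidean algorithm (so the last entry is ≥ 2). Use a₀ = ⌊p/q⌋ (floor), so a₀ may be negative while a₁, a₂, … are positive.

[-6; 8, 17]

-805 = -6*137 + 17
137 = 8*17 + 1
17 = 17*1 + 0  (stop)
So -805/137 = [-6; 8, 17].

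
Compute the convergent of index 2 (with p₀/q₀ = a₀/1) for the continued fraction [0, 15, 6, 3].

Using pₖ = aₖpₖ₋₁ + pₖ₋₂, qₖ = aₖqₖ₋₁ + qₖ₋₂ (with p₋₁=1, p₋₂=0, q₋₁=0, q₋₂=1):
  k=0: a=0, p=0, q=1
  k=1: a=15, p=1, q=15
  k=2: a=6, p=6, q=91

6/91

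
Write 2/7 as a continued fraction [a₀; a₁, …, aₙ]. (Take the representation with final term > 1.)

[0; 3, 2]

2 = 0×7 + 2
7 = 3×2 + 1
2 = 2×1 + 0  (stop)
So 2/7 = [0; 3, 2].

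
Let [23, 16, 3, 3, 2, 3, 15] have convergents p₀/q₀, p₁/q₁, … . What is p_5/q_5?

Using pₖ = aₖpₖ₋₁ + pₖ₋₂, qₖ = aₖqₖ₋₁ + qₖ₋₂ (with p₋₁=1, p₋₂=0, q₋₁=0, q₋₂=1):
  k=0: a=23, p=23, q=1
  k=1: a=16, p=369, q=16
  k=2: a=3, p=1130, q=49
  k=3: a=3, p=3759, q=163
  k=4: a=2, p=8648, q=375
  k=5: a=3, p=29703, q=1288

29703/1288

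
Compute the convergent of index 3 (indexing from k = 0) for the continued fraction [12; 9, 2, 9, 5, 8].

2179/180

Using pₖ = aₖpₖ₋₁ + pₖ₋₂, qₖ = aₖqₖ₋₁ + qₖ₋₂ (with p₋₁=1, p₋₂=0, q₋₁=0, q₋₂=1):
  k=0: a=12, p=12, q=1
  k=1: a=9, p=109, q=9
  k=2: a=2, p=230, q=19
  k=3: a=9, p=2179, q=180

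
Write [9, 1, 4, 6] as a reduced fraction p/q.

Fold from the inside: start with 6/1.
  4 + 1/6 = 25/6
  1 + 6/25 = 31/25
  9 + 25/31 = 304/31

304/31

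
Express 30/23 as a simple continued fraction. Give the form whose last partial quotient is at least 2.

[1; 3, 3, 2]

30 = 1*23 + 7
23 = 3*7 + 2
7 = 3*2 + 1
2 = 2*1 + 0  (stop)
So 30/23 = [1; 3, 3, 2].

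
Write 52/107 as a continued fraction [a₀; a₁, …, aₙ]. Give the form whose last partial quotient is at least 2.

[0; 2, 17, 3]

52 = 0*107 + 52
107 = 2*52 + 3
52 = 17*3 + 1
3 = 3*1 + 0  (stop)
So 52/107 = [0; 2, 17, 3].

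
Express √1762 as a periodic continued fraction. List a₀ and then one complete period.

[41; 1, 40, 1, 82]

a₀ = ⌊√1762⌋ = 41.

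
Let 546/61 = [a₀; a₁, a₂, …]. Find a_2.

546 = 8·61 + 58   →  a_0 = 8
61 = 1·58 + 3   →  a_1 = 1
58 = 19·3 + 1   →  a_2 = 19

19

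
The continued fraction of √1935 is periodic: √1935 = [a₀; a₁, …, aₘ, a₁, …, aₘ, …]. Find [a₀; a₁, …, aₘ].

a₀ = ⌊√1935⌋ = 43.
With m₀=0, d₀=1 and mₖ₊₁ = dₖaₖ − mₖ, dₖ₊₁ = (n − mₖ₊₁²)/dₖ, aₖ₊₁ = ⌊(a₀+mₖ₊₁)/dₖ₊₁⌋:
  k=1: m=43, d=86, a=1
  k=2: m=43, d=1, a=86
d=1 and a=2a₀=86 at k=2, so the next step gives (m, d) = (43, 86) again — its k=1 value — and the period has length 2.

[43; 1, 86]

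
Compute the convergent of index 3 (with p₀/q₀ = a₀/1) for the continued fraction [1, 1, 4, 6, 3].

56/31

Using pₖ = aₖpₖ₋₁ + pₖ₋₂, qₖ = aₖqₖ₋₁ + qₖ₋₂ (with p₋₁=1, p₋₂=0, q₋₁=0, q₋₂=1):
  k=0: a=1, p=1, q=1
  k=1: a=1, p=2, q=1
  k=2: a=4, p=9, q=5
  k=3: a=6, p=56, q=31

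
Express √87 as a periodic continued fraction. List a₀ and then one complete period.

a₀ = ⌊√87⌋ = 9.

[9; 3, 18]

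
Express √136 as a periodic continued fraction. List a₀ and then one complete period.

[11; 1, 1, 1, 22]

a₀ = ⌊√136⌋ = 11.
With m₀=0, d₀=1 and mₖ₊₁ = dₖaₖ − mₖ, dₖ₊₁ = (n − mₖ₊₁²)/dₖ, aₖ₊₁ = ⌊(a₀+mₖ₊₁)/dₖ₊₁⌋:
  k=1: m=11, d=15, a=1
  k=2: m=4, d=8, a=1
  k=3: m=4, d=15, a=1
  k=4: m=11, d=1, a=22
d=1 and a=2a₀=22 at k=4, so the next step gives (m, d) = (11, 15) again — its k=1 value — and the period has length 4.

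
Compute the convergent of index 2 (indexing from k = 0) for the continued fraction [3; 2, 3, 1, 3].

Using pₖ = aₖpₖ₋₁ + pₖ₋₂, qₖ = aₖqₖ₋₁ + qₖ₋₂ (with p₋₁=1, p₋₂=0, q₋₁=0, q₋₂=1):
  k=0: a=3, p=3, q=1
  k=1: a=2, p=7, q=2
  k=2: a=3, p=24, q=7

24/7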